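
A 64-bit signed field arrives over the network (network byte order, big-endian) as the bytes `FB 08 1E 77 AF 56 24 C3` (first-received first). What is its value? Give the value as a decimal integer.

-358002670984354621

In big-endian order the high byte comes first in memory.
The bytes are already most-significant first: 0xFB081E77AF5624C3.
Top bit is set, so as a signed 64-bit value this is 0xFB081E77AF5624C3 − 2^64 = -358002670984354621.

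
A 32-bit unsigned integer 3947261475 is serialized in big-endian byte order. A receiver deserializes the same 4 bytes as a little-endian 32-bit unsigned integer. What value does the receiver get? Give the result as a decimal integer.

3947261475 in 32-bit hexadecimal is 0xEB466E23.
Stored big-endian, the bytes at ascending addresses are EB 46 6E 23.
Read back as little-endian, the first byte is least significant, giving 0x236E46EB.
0x236E46EB = 594429675.

594429675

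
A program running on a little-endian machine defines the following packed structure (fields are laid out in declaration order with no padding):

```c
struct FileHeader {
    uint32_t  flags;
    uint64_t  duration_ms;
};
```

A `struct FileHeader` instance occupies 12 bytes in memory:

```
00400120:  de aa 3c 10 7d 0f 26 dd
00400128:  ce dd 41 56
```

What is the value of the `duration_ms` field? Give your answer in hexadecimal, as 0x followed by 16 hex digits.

0x5641DDCEDD260F7D

`duration_ms` follows `flags` (4 bytes), so it starts at byte offset 4 and occupies 8 bytes.
Bytes at offsets 4..11: 7D 0F 26 DD CE DD 41 56.
In little-endian order the low byte comes first in memory.
Reassemble most-significant byte first: 56 41 DD CE DD 26 0F 7D → 0x5641DDCEDD260F7D.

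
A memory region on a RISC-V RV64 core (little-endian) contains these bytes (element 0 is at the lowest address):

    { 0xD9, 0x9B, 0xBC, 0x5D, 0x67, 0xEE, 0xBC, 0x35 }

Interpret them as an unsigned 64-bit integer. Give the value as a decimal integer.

3872231907353467865

Little-endian: lowest address holds the least-significant byte.
Reassemble most-significant byte first: 35 BC EE 67 5D BC 9B D9 → 0x35BCEE675DBC9BD9.
0x35BCEE675DBC9BD9 = 3872231907353467865.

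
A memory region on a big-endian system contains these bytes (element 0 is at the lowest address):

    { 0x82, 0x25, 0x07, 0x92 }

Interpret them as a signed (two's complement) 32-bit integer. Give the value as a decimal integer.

Big-endian stores the most-significant byte at the lowest address.
The bytes are already most-significant first: 0x82250792.
Top bit is set, so as a signed 32-bit value this is 0x82250792 − 2^32 = -2111502446.

-2111502446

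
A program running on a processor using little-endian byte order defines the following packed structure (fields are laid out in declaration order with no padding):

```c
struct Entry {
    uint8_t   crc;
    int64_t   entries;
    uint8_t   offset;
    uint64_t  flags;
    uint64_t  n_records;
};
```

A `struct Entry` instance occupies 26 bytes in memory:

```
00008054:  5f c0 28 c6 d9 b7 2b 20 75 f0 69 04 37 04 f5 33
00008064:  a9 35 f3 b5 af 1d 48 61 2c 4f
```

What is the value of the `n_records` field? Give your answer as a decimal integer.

`n_records` follows `crc` (1 B), `entries` (8 B), `offset` (1 B), `flags` (8 B), so it starts at offset 1 + 8 + 1 + 8 = 18 and occupies 8 bytes.
Bytes at offsets 18..25: F3 B5 AF 1D 48 61 2C 4F.
In little-endian order the low byte comes first in memory.
Reassemble most-significant byte first: 4F 2C 61 48 1D AF B5 F3 → 0x4F2C61481DAFB5F3.
0x4F2C61481DAFB5F3 = 5705041790335170035.

5705041790335170035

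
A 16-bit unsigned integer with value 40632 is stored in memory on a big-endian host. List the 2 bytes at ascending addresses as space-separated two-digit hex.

9E B8

40632 in hexadecimal, padded to 16 bits, is 0x9EB8.
Split into bytes (most-significant first): 9E B8.
Big-endian stores the most-significant byte at the lowest address.
So the memory order matches the most-significant-first order: 9E B8.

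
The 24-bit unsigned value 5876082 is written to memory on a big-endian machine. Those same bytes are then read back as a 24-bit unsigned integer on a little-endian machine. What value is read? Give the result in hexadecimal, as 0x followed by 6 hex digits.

5876082 in 24-bit hexadecimal is 0x59A972.
Stored big-endian, the bytes at ascending addresses are 59 A9 72.
Read back as little-endian, the first byte is least significant, giving 0x72A959.

0x72A959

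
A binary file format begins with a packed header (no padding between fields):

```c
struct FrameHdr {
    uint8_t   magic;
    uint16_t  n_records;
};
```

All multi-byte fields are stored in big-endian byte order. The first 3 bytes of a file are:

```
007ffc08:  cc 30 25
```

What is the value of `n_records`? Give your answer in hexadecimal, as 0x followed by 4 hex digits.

0x3025

`n_records` follows `magic` (1 byte), so it starts at byte offset 1 and occupies 2 bytes.
Bytes at offsets 1..2: 30 25.
In big-endian order the high byte comes first in memory.
The bytes are already most-significant first: 0x3025.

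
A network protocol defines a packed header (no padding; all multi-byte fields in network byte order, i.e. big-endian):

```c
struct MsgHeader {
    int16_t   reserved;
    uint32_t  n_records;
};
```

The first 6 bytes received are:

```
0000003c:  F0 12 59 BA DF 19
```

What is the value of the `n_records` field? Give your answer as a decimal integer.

`n_records` follows `reserved` (2 bytes), so it starts at byte offset 2 and occupies 4 bytes.
Bytes at offsets 2..5: 59 BA DF 19.
Big-endian: lowest address holds the most-significant byte.
The bytes are already most-significant first: 0x59BADF19.
0x59BADF19 = 1505419033.

1505419033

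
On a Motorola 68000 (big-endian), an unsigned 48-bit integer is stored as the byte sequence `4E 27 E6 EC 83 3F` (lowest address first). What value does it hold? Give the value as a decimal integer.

85933284950847

In big-endian order the high byte comes first in memory.
The bytes are already most-significant first: 0x4E27E6EC833F.
0x4E27E6EC833F = 85933284950847.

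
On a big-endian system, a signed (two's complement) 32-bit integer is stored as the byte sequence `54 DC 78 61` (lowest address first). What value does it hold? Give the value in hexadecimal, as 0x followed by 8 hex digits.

0x54DC7861

Big-endian: lowest address holds the most-significant byte.
The bytes are already most-significant first: 0x54DC7861.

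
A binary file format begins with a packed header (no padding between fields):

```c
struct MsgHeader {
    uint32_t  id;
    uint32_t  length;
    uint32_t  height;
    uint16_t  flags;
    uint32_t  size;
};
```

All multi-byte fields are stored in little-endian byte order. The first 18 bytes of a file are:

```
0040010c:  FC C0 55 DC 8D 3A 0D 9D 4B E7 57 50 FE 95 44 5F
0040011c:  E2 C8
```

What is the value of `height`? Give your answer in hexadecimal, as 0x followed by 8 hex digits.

`height` follows `id` (4 B), `length` (4 B), so it starts at offset 4 + 4 = 8 and occupies 4 bytes.
Bytes at offsets 8..11: 4B E7 57 50.
In little-endian order the low byte comes first in memory.
Reassemble most-significant byte first: 50 57 E7 4B → 0x5057E74B.

0x5057E74B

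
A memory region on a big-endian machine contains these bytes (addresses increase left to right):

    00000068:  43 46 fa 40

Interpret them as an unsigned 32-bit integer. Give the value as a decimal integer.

Big-endian: lowest address holds the most-significant byte.
The bytes are already most-significant first: 0x4346FA40.
0x4346FA40 = 1128725056.

1128725056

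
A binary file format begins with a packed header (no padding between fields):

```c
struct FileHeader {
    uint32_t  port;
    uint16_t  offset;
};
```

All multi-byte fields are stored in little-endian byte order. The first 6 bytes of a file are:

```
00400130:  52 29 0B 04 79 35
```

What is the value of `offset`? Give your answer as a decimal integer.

`offset` follows `port` (4 bytes), so it starts at byte offset 4 and occupies 2 bytes.
Bytes at offsets 4..5: 79 35.
In little-endian order the low byte comes first in memory.
Reassemble most-significant byte first: 35 79 → 0x3579.
0x3579 = 13689.

13689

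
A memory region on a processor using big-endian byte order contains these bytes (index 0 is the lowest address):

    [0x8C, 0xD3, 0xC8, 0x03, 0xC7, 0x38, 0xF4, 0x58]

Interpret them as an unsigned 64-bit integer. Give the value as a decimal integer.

10147674303948715096

Big-endian: lowest address holds the most-significant byte.
The bytes are already most-significant first: 0x8CD3C803C738F458.
0x8CD3C803C738F458 = 10147674303948715096.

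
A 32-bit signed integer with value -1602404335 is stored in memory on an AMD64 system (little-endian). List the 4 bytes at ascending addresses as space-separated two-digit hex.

11 40 7D A0

Two's complement of -1602404335 in 32 bits: 1602404335 = 0x5F82BFEF; invert → 0xA07D4010; add 1 → 0xA07D4011.
Split into bytes (most-significant first): A0 7D 40 11.
In little-endian order the low byte comes first in memory.
So at ascending addresses the bytes are 11 40 7D A0.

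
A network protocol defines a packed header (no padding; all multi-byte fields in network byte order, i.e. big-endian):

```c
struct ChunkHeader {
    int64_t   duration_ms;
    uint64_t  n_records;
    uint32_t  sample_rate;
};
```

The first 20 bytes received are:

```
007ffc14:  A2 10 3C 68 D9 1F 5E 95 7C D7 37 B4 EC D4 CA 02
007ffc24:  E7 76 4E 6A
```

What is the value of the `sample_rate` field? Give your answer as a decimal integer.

3883290218

`sample_rate` follows `duration_ms` (8 B), `n_records` (8 B), so it starts at offset 8 + 8 = 16 and occupies 4 bytes.
Bytes at offsets 16..19: E7 76 4E 6A.
Big-endian: lowest address holds the most-significant byte.
The bytes are already most-significant first: 0xE7764E6A.
0xE7764E6A = 3883290218.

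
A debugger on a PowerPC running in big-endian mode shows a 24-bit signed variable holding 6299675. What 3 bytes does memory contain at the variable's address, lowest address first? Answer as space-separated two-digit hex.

6299675 in hexadecimal, padded to 24 bits, is 0x60201B.
Split into bytes (most-significant first): 60 20 1B.
In big-endian order the high byte comes first in memory.
So the memory order matches the most-significant-first order: 60 20 1B.

60 20 1B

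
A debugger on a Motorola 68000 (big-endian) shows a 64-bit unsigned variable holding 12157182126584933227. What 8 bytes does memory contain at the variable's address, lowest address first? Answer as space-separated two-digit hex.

A8 B6 FC BB 8C D2 AB 6B

12157182126584933227 in hexadecimal, padded to 64 bits, is 0xA8B6FCBB8CD2AB6B.
Split into bytes (most-significant first): A8 B6 FC BB 8C D2 AB 6B.
Big-endian stores the most-significant byte at the lowest address.
So the memory order matches the most-significant-first order: A8 B6 FC BB 8C D2 AB 6B.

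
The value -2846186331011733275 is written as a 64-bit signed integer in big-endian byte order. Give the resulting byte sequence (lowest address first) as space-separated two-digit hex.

D8 80 50 9C 97 79 28 E5

Two's complement of -2846186331011733275 in 64 bits: 2846186331011733275 = 0x277FAF636886D71B; invert → 0xD880509C977928E4; add 1 → 0xD880509C977928E5.
Split into bytes (most-significant first): D8 80 50 9C 97 79 28 E5.
Big-endian stores the most-significant byte at the lowest address.
So the memory order matches the most-significant-first order: D8 80 50 9C 97 79 28 E5.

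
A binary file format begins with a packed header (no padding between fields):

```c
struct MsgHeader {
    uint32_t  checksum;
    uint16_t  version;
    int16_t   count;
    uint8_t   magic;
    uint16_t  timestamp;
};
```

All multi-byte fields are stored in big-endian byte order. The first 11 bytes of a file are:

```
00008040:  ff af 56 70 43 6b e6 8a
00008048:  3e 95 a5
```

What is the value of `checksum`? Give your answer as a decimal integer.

4289681008

`checksum` is the first field, at byte offset 0, occupying 4 bytes.
Bytes at offsets 0..3: FF AF 56 70.
Big-endian: lowest address holds the most-significant byte.
The bytes are already most-significant first: 0xFFAF5670.
0xFFAF5670 = 4289681008.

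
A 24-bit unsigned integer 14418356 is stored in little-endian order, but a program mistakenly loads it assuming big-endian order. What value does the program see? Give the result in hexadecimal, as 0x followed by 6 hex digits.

14418356 in 24-bit hexadecimal is 0xDC01B4.
Stored little-endian, the bytes at ascending addresses are B4 01 DC.
Read back as big-endian, the last byte is least significant, giving 0xB401DC.

0xB401DC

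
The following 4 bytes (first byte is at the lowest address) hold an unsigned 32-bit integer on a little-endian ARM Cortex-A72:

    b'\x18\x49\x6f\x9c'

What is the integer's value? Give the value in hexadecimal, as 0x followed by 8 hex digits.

Little-endian: lowest address holds the least-significant byte.
Reassemble most-significant byte first: 9C 6F 49 18 → 0x9C6F4918.

0x9C6F4918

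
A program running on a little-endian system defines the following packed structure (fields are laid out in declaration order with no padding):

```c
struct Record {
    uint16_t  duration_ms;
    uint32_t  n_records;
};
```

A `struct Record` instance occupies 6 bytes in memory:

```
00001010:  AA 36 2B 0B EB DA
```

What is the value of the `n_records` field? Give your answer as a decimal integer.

`n_records` follows `duration_ms` (2 bytes), so it starts at byte offset 2 and occupies 4 bytes.
Bytes at offsets 2..5: 2B 0B EB DA.
Little-endian: lowest address holds the least-significant byte.
Reassemble most-significant byte first: DA EB 0B 2B → 0xDAEB0B2B.
0xDAEB0B2B = 3672836907.

3672836907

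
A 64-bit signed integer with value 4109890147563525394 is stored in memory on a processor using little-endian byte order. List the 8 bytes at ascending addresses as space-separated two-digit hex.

12 D5 66 67 50 43 09 39

4109890147563525394 in hexadecimal, padded to 64 bits, is 0x390943506766D512.
Split into bytes (most-significant first): 39 09 43 50 67 66 D5 12.
Little-endian: lowest address holds the least-significant byte.
So at ascending addresses the bytes are 12 D5 66 67 50 43 09 39.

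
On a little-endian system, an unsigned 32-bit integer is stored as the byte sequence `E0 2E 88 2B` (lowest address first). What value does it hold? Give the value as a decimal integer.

Little-endian stores the least-significant byte at the lowest address.
Reassemble most-significant byte first: 2B 88 2E E0 → 0x2B882EE0.
0x2B882EE0 = 730345184.

730345184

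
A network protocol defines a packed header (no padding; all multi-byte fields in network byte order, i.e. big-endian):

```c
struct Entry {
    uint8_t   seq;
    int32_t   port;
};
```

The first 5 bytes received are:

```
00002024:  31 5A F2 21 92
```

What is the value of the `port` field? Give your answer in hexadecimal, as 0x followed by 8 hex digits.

`port` follows `seq` (1 byte), so it starts at byte offset 1 and occupies 4 bytes.
Bytes at offsets 1..4: 5A F2 21 92.
Big-endian: lowest address holds the most-significant byte.
The bytes are already most-significant first: 0x5AF22192.

0x5AF22192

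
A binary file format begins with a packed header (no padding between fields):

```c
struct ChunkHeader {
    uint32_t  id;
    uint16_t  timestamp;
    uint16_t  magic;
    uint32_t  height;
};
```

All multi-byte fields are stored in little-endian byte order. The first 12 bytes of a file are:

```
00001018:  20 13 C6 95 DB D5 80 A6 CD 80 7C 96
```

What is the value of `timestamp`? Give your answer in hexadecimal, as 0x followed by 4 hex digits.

`timestamp` follows `id` (4 bytes), so it starts at byte offset 4 and occupies 2 bytes.
Bytes at offsets 4..5: DB D5.
In little-endian order the low byte comes first in memory.
Reassemble most-significant byte first: D5 DB → 0xD5DB.

0xD5DB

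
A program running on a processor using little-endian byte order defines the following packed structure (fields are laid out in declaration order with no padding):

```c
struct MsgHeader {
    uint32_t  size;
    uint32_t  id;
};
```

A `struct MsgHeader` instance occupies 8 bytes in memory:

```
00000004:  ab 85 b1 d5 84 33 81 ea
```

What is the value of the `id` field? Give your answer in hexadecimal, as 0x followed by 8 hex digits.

`id` follows `size` (4 bytes), so it starts at byte offset 4 and occupies 4 bytes.
Bytes at offsets 4..7: 84 33 81 EA.
Little-endian: lowest address holds the least-significant byte.
Reassemble most-significant byte first: EA 81 33 84 → 0xEA813384.

0xEA813384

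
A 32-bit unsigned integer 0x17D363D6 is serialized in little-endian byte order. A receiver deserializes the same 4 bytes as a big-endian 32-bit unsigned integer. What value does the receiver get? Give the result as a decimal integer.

3596866327

Stored little-endian, the bytes at ascending addresses are D6 63 D3 17.
Read back as big-endian, the last byte is least significant, giving 0xD663D317.
0xD663D317 = 3596866327.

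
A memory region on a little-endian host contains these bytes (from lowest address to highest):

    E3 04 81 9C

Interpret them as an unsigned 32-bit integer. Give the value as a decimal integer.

Little-endian stores the least-significant byte at the lowest address.
Reassemble most-significant byte first: 9C 81 04 E3 → 0x9C8104E3.
0x9C8104E3 = 2625701091.

2625701091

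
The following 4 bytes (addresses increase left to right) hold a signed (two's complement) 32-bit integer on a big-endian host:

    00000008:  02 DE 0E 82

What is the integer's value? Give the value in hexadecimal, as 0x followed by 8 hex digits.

In big-endian order the high byte comes first in memory.
The bytes are already most-significant first: 0x02DE0E82.

0x02DE0E82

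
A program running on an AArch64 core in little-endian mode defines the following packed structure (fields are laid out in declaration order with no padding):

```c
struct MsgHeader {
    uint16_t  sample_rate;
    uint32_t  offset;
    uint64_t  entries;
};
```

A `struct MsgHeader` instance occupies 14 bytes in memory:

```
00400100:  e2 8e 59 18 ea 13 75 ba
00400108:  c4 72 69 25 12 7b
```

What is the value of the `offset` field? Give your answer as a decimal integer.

`offset` follows `sample_rate` (2 bytes), so it starts at byte offset 2 and occupies 4 bytes.
Bytes at offsets 2..5: 59 18 EA 13.
Little-endian: lowest address holds the least-significant byte.
Reassemble most-significant byte first: 13 EA 18 59 → 0x13EA1859.
0x13EA1859 = 334108761.

334108761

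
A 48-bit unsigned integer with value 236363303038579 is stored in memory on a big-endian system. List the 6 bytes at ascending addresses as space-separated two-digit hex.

D6 F8 9E B7 2E 73

236363303038579 in hexadecimal, padded to 48 bits, is 0xD6F89EB72E73.
Split into bytes (most-significant first): D6 F8 9E B7 2E 73.
In big-endian order the high byte comes first in memory.
So the memory order matches the most-significant-first order: D6 F8 9E B7 2E 73.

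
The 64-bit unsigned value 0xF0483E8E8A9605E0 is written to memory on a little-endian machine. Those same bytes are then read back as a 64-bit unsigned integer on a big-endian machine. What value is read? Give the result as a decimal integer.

Stored little-endian, the bytes at ascending addresses are E0 05 96 8A 8E 3E 48 F0.
Read back as big-endian, the last byte is least significant, giving 0xE005968A8E3E48F0.
0xE005968A8E3E48F0 = 16142473961215510768.

16142473961215510768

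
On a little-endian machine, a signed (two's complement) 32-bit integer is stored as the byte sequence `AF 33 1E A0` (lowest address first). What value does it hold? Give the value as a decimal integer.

Little-endian stores the least-significant byte at the lowest address.
Reassemble most-significant byte first: A0 1E 33 AF → 0xA01E33AF.
Top bit is set, so as a signed 32-bit value this is 0xA01E33AF − 2^32 = -1608633425.

-1608633425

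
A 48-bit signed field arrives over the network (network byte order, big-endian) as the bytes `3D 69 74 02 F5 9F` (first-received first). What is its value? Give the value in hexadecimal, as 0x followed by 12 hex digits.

0x3D697402F59F

In big-endian order the high byte comes first in memory.
The bytes are already most-significant first: 0x3D697402F59F.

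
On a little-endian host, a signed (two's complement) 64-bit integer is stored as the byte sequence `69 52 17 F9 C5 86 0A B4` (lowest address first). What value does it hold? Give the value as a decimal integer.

In little-endian order the low byte comes first in memory.
Reassemble most-significant byte first: B4 0A 86 C5 F9 17 52 69 → 0xB40A86C5F9175269.
Top bit is set, so as a signed 64-bit value this is 0xB40A86C5F9175269 − 2^64 = -5473414212269682071.

-5473414212269682071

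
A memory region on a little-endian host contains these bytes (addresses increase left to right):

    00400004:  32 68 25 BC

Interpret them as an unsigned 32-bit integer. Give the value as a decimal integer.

3156568114

Little-endian stores the least-significant byte at the lowest address.
Reassemble most-significant byte first: BC 25 68 32 → 0xBC256832.
0xBC256832 = 3156568114.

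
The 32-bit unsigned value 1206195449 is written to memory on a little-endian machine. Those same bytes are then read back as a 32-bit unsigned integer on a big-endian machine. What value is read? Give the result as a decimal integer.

1206195449 in 32-bit hexadecimal is 0x47E514F9.
Stored little-endian, the bytes at ascending addresses are F9 14 E5 47.
Read back as big-endian, the last byte is least significant, giving 0xF914E547.
0xF914E547 = 4178896199.

4178896199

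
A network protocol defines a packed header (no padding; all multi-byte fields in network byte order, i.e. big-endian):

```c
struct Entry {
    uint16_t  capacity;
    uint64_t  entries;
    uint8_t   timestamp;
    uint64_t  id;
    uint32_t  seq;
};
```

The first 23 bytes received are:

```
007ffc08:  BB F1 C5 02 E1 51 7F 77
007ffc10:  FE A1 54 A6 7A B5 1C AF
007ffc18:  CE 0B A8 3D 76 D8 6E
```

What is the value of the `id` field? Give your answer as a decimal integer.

`id` follows `capacity` (2 B), `entries` (8 B), `timestamp` (1 B), so it starts at offset 2 + 8 + 1 = 11 and occupies 8 bytes.
Bytes at offsets 11..18: A6 7A B5 1C AF CE 0B A8.
Big-endian: lowest address holds the most-significant byte.
The bytes are already most-significant first: 0xA67AB51CAFCE0BA8.
0xA67AB51CAFCE0BA8 = 11996099692267965352.

11996099692267965352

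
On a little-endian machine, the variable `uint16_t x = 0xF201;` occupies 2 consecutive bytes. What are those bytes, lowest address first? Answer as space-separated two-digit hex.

Split into bytes (most-significant first): F2 01.
Little-endian stores the least-significant byte at the lowest address.
So at ascending addresses the bytes are 01 F2.

01 F2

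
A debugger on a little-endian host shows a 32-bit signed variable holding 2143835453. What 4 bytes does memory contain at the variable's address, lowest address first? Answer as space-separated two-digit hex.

3D 55 C8 7F

2143835453 in hexadecimal, padded to 32 bits, is 0x7FC8553D.
Split into bytes (most-significant first): 7F C8 55 3D.
Little-endian stores the least-significant byte at the lowest address.
So at ascending addresses the bytes are 3D 55 C8 7F.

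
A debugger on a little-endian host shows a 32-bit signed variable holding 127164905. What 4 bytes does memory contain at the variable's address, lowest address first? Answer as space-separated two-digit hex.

E9 61 94 07

127164905 in hexadecimal, padded to 32 bits, is 0x079461E9.
Split into bytes (most-significant first): 07 94 61 E9.
In little-endian order the low byte comes first in memory.
So at ascending addresses the bytes are E9 61 94 07.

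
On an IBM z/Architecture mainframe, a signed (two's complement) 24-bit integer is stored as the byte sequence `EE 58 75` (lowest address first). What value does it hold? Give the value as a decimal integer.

Big-endian stores the most-significant byte at the lowest address.
The bytes are already most-significant first: 0xEE5875.
Top bit is set, so as a signed 24-bit value this is 0xEE5875 − 2^24 = -1157003.

-1157003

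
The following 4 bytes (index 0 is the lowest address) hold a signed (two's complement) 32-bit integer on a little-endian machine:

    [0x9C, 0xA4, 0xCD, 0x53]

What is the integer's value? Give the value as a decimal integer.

1405985948

Little-endian stores the least-significant byte at the lowest address.
Reassemble most-significant byte first: 53 CD A4 9C → 0x53CDA49C.
0x53CDA49C = 1405985948.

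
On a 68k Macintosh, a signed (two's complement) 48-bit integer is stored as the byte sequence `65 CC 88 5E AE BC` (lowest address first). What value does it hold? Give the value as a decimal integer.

111929135640252

Big-endian stores the most-significant byte at the lowest address.
The bytes are already most-significant first: 0x65CC885EAEBC.
0x65CC885EAEBC = 111929135640252.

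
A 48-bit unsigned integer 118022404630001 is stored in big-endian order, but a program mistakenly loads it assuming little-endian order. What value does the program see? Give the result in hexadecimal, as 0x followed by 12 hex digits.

118022404630001 in 48-bit hexadecimal is 0x6B573B80E5F1.
Stored big-endian, the bytes at ascending addresses are 6B 57 3B 80 E5 F1.
Read back as little-endian, the first byte is least significant, giving 0xF1E5803B576B.

0xF1E5803B576B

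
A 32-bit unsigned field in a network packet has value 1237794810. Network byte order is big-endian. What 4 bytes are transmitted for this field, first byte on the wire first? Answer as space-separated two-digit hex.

1237794810 in hexadecimal, padded to 32 bits, is 0x49C73FFA.
Split into bytes (most-significant first): 49 C7 3F FA.
In big-endian order the high byte comes first in memory.
So the memory order matches the most-significant-first order: 49 C7 3F FA.

49 C7 3F FA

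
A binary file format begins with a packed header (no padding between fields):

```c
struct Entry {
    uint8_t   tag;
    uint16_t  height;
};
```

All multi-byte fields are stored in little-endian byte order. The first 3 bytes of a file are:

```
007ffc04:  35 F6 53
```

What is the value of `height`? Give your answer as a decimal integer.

21494

`height` follows `tag` (1 byte), so it starts at byte offset 1 and occupies 2 bytes.
Bytes at offsets 1..2: F6 53.
Little-endian: lowest address holds the least-significant byte.
Reassemble most-significant byte first: 53 F6 → 0x53F6.
0x53F6 = 21494.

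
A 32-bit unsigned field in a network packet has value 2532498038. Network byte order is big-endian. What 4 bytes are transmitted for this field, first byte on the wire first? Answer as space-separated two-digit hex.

2532498038 in hexadecimal, padded to 32 bits, is 0x96F2DA76.
Split into bytes (most-significant first): 96 F2 DA 76.
Big-endian stores the most-significant byte at the lowest address.
So the memory order matches the most-significant-first order: 96 F2 DA 76.

96 F2 DA 76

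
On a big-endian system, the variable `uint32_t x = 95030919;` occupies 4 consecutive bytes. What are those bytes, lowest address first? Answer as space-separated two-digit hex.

95030919 in hexadecimal, padded to 32 bits, is 0x05AA0E87.
Split into bytes (most-significant first): 05 AA 0E 87.
Big-endian stores the most-significant byte at the lowest address.
So the memory order matches the most-significant-first order: 05 AA 0E 87.

05 AA 0E 87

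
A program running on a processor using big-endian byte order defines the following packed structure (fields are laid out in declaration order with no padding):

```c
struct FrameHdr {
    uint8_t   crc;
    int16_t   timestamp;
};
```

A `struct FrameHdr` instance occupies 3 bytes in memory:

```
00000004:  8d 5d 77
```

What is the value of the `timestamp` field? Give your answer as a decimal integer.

23927

`timestamp` follows `crc` (1 byte), so it starts at byte offset 1 and occupies 2 bytes.
Bytes at offsets 1..2: 5D 77.
Big-endian stores the most-significant byte at the lowest address.
The bytes are already most-significant first: 0x5D77.
0x5D77 = 23927.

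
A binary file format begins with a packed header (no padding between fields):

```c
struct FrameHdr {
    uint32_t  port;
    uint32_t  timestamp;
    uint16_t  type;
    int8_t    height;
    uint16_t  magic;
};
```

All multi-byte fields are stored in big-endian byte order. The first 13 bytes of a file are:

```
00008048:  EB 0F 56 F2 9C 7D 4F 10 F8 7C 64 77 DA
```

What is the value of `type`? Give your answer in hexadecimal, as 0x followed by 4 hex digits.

0xF87C

`type` follows `port` (4 B), `timestamp` (4 B), so it starts at offset 4 + 4 = 8 and occupies 2 bytes.
Bytes at offsets 8..9: F8 7C.
Big-endian: lowest address holds the most-significant byte.
The bytes are already most-significant first: 0xF87C.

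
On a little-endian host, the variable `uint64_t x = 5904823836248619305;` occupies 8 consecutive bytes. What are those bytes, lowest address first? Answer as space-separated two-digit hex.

29 B9 DB 74 FE 25 F2 51

5904823836248619305 in hexadecimal, padded to 64 bits, is 0x51F225FE74DBB929.
Split into bytes (most-significant first): 51 F2 25 FE 74 DB B9 29.
In little-endian order the low byte comes first in memory.
So at ascending addresses the bytes are 29 B9 DB 74 FE 25 F2 51.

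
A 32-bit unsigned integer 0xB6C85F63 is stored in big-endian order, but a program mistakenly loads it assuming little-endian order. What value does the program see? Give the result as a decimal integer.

1667221686

Stored big-endian, the bytes at ascending addresses are B6 C8 5F 63.
Read back as little-endian, the first byte is least significant, giving 0x635FC8B6.
0x635FC8B6 = 1667221686.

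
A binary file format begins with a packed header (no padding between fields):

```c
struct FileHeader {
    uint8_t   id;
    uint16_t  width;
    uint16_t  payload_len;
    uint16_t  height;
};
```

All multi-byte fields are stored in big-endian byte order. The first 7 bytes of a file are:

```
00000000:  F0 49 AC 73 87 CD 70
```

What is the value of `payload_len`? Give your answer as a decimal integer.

`payload_len` follows `id` (1 B), `width` (2 B), so it starts at offset 1 + 2 = 3 and occupies 2 bytes.
Bytes at offsets 3..4: 73 87.
Big-endian stores the most-significant byte at the lowest address.
The bytes are already most-significant first: 0x7387.
0x7387 = 29575.

29575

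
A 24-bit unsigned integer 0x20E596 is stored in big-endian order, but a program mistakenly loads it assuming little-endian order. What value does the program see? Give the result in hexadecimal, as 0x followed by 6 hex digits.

0x96E520

Stored big-endian, the bytes at ascending addresses are 20 E5 96.
Read back as little-endian, the first byte is least significant, giving 0x96E520.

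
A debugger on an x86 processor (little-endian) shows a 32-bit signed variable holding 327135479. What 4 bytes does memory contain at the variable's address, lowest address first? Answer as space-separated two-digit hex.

F7 B0 7F 13

327135479 in hexadecimal, padded to 32 bits, is 0x137FB0F7.
Split into bytes (most-significant first): 13 7F B0 F7.
Little-endian: lowest address holds the least-significant byte.
So at ascending addresses the bytes are F7 B0 7F 13.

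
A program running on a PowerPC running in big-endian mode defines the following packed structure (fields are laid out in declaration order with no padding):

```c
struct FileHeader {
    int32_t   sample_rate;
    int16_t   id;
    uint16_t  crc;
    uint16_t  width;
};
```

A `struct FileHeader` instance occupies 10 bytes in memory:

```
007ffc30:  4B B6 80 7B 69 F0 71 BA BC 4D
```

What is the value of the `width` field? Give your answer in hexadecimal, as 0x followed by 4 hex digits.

0xBC4D

`width` follows `sample_rate` (4 B), `id` (2 B), `crc` (2 B), so it starts at offset 4 + 2 + 2 = 8 and occupies 2 bytes.
Bytes at offsets 8..9: BC 4D.
In big-endian order the high byte comes first in memory.
The bytes are already most-significant first: 0xBC4D.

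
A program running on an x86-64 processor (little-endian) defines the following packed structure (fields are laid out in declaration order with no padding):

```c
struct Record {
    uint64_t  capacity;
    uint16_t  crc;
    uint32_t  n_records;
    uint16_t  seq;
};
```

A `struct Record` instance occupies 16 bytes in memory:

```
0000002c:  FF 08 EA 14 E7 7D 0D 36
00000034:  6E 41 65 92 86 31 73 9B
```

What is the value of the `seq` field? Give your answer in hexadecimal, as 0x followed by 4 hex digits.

`seq` follows `capacity` (8 B), `crc` (2 B), `n_records` (4 B), so it starts at offset 8 + 2 + 4 = 14 and occupies 2 bytes.
Bytes at offsets 14..15: 73 9B.
Little-endian: lowest address holds the least-significant byte.
Reassemble most-significant byte first: 9B 73 → 0x9B73.

0x9B73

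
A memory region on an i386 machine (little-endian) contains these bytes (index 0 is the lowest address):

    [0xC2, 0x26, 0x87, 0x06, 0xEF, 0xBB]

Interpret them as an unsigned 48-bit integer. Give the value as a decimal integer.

206635281098434

Little-endian stores the least-significant byte at the lowest address.
Reassemble most-significant byte first: BB EF 06 87 26 C2 → 0xBBEF068726C2.
0xBBEF068726C2 = 206635281098434.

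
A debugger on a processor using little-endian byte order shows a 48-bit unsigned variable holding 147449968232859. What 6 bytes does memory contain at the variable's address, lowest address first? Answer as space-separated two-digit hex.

147449968232859 in hexadecimal, padded to 48 bits, is 0x861ADEFA899B.
Split into bytes (most-significant first): 86 1A DE FA 89 9B.
Little-endian stores the least-significant byte at the lowest address.
So at ascending addresses the bytes are 9B 89 FA DE 1A 86.

9B 89 FA DE 1A 86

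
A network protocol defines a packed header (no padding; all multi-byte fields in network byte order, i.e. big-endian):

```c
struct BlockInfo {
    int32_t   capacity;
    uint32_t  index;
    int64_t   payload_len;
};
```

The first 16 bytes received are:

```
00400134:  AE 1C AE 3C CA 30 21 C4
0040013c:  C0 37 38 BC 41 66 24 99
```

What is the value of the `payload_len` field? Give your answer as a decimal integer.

-4596142513506081639

`payload_len` follows `capacity` (4 B), `index` (4 B), so it starts at offset 4 + 4 = 8 and occupies 8 bytes.
Bytes at offsets 8..15: C0 37 38 BC 41 66 24 99.
In big-endian order the high byte comes first in memory.
The bytes are already most-significant first: 0xC03738BC41662499.
Top bit is set, so as a signed 64-bit value this is 0xC03738BC41662499 − 2^64 = -4596142513506081639.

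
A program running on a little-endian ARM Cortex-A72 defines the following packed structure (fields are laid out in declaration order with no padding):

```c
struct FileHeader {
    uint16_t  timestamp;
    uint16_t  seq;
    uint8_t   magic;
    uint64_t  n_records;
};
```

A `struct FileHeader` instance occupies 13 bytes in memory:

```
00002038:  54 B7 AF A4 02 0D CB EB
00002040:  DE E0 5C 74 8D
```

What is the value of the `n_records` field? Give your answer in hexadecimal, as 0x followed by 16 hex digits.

0x8D745CE0DEEBCB0D

`n_records` follows `timestamp` (2 B), `seq` (2 B), `magic` (1 B), so it starts at offset 2 + 2 + 1 = 5 and occupies 8 bytes.
Bytes at offsets 5..12: 0D CB EB DE E0 5C 74 8D.
Little-endian: lowest address holds the least-significant byte.
Reassemble most-significant byte first: 8D 74 5C E0 DE EB CB 0D → 0x8D745CE0DEEBCB0D.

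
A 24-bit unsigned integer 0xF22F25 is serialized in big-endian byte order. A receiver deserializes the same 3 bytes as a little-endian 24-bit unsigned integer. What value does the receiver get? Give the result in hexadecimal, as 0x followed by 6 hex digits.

Stored big-endian, the bytes at ascending addresses are F2 2F 25.
Read back as little-endian, the first byte is least significant, giving 0x252FF2.

0x252FF2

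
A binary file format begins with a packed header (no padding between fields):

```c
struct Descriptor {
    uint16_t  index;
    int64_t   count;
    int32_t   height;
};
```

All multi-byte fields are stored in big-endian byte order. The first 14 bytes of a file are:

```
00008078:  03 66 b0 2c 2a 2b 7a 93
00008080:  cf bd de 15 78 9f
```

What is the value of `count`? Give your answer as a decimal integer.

`count` follows `index` (2 bytes), so it starts at byte offset 2 and occupies 8 bytes.
Bytes at offsets 2..9: B0 2C 2A 2B 7A 93 CF BD.
Big-endian stores the most-significant byte at the lowest address.
The bytes are already most-significant first: 0xB02C2A2B7A93CFBD.
Top bit is set, so as a signed 64-bit value this is 0xB02C2A2B7A93CFBD − 2^64 = -5752176257830498371.

-5752176257830498371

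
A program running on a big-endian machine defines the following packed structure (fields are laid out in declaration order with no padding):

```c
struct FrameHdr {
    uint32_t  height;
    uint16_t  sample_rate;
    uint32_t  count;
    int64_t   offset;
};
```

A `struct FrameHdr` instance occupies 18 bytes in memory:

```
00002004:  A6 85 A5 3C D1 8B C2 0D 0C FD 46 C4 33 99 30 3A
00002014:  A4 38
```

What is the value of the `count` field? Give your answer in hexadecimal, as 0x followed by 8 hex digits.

`count` follows `height` (4 B), `sample_rate` (2 B), so it starts at offset 4 + 2 = 6 and occupies 4 bytes.
Bytes at offsets 6..9: C2 0D 0C FD.
Big-endian: lowest address holds the most-significant byte.
The bytes are already most-significant first: 0xC20D0CFD.

0xC20D0CFD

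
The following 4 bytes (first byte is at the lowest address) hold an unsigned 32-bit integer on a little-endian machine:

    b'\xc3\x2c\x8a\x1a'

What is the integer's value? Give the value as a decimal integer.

445263043

Little-endian stores the least-significant byte at the lowest address.
Reassemble most-significant byte first: 1A 8A 2C C3 → 0x1A8A2CC3.
0x1A8A2CC3 = 445263043.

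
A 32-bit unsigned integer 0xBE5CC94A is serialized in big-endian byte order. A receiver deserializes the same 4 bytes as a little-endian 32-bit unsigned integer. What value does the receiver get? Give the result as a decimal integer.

Stored big-endian, the bytes at ascending addresses are BE 5C C9 4A.
Read back as little-endian, the first byte is least significant, giving 0x4AC95CBE.
0x4AC95CBE = 1254710462.

1254710462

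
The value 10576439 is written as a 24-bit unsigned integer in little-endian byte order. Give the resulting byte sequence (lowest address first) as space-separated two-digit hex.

37 62 A1

10576439 in hexadecimal, padded to 24 bits, is 0xA16237.
Split into bytes (most-significant first): A1 62 37.
In little-endian order the low byte comes first in memory.
So at ascending addresses the bytes are 37 62 A1.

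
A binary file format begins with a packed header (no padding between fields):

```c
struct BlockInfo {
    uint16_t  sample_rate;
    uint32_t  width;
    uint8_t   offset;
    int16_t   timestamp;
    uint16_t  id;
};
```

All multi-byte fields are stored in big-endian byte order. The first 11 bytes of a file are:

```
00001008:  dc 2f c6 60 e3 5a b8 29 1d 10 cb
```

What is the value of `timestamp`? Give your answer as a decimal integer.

10525

`timestamp` follows `sample_rate` (2 B), `width` (4 B), `offset` (1 B), so it starts at offset 2 + 4 + 1 = 7 and occupies 2 bytes.
Bytes at offsets 7..8: 29 1D.
In big-endian order the high byte comes first in memory.
The bytes are already most-significant first: 0x291D.
0x291D = 10525.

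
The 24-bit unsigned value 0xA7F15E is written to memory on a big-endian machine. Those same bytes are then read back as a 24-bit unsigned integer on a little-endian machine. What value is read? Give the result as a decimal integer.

6222247

Stored big-endian, the bytes at ascending addresses are A7 F1 5E.
Read back as little-endian, the first byte is least significant, giving 0x5EF1A7.
0x5EF1A7 = 6222247.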